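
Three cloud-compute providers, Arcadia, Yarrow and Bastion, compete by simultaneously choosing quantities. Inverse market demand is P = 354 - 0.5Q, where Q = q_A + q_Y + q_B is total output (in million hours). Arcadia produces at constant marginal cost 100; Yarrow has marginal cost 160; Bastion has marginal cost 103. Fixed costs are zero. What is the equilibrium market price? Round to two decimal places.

179.25

Arcadia's profit: π_A = (354 - 0.5Q)q_A - (100q_A). Setting ∂π_A/∂q_A = 0: 254 - q_A - (1/2)(q_Y + q_B) = 0.
Yarrow's profit: π_Y = (354 - 0.5Q)q_Y - (160q_Y). Setting ∂π_Y/∂q_Y = 0: 194 - q_Y - (1/2)(q_A + q_B) = 0.
Bastion's profit: π_B = (354 - 0.5Q)q_B - (103q_B). Setting ∂π_B/∂q_B = 0: 251 - q_B - (1/2)(q_A + q_Y) = 0.
Adding the 3 conditions: 699 − Q − Q = 0, i.e. Q = 699/2.
Back-substituting: q_A = (254 − 699/4)/(1/2) = 317/2, q_Y = (194 − 699/4)/(1/2) = 77/2, q_B = (251 − 699/4)/(1/2) = 305/2.
Total output Q = 699/2, so price P = 354 - (1/2)·(699/2) = 717/4.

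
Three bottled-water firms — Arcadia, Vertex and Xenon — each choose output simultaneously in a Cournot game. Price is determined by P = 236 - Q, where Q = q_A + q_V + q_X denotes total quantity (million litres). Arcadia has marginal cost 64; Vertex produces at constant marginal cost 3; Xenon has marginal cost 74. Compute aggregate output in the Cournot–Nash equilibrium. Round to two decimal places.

Arcadia's profit: π_A = (236 - Q)q_A - (64q_A). Setting ∂π_A/∂q_A = 0: 172 - 2q_A - (q_V + q_X) = 0.
Vertex's profit: π_V = (236 - Q)q_V - (3q_V). Setting ∂π_V/∂q_V = 0: 233 - 2q_V - (q_A + q_X) = 0.
Xenon's first-order condition: 162 - 2q_X - (q_A + q_V) = 0.
Adding the 3 conditions: 567 − 2Q − 2Q = 0, i.e. Q = 567/4.
Back-substituting: q_A = (172 − 567/4) = 121/4, q_V = (233 − 567/4) = 365/4, q_X = (162 − 567/4) = 81/4.
Total output Q = 121/4 + 365/4 + 81/4 = 567/4.

141.75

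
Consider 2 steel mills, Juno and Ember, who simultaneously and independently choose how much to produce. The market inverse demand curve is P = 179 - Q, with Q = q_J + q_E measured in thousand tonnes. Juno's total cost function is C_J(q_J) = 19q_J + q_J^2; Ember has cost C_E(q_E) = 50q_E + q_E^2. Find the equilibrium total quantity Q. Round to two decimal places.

57.80

Juno's profit: π_J = (179 - Q)q_J - (19q_J + q_J²). Setting ∂π_J/∂q_J = 0: 160 - 4q_J - (q_E) = 0.
Ember's profit: π_E = (179 - Q)q_E - (50q_E + q_E²). Setting ∂π_E/∂q_E = 0: 129 - 4q_E - (q_J) = 0.
So q_J = (160 - q_E)/4 and q_E = (129 - q_J)/4.
Substituting one into the other gives q_J = 511/15 and q_E = 356/15.
Total output Q = 511/15 + 356/15 = 289/5.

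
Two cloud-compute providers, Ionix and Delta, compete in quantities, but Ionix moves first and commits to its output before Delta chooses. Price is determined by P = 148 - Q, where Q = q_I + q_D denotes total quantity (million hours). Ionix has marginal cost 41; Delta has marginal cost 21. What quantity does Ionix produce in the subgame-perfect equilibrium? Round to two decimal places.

The follower Delta best-responds to any q_I: π_D = (148 - Q)q_D - 21q_D.
∂π_D/∂q_D = 127 - q_I - 2q_D = 0 gives the reaction function q_D = (127 - q_I)/2.
Ionix substitutes q_D(q_I) into its own profit: π_I = q_I(148 - q_I - (127 - q_I)/2) - 41q_I = (169/2 - (1/2)q_I)q_I - 41q_I.
The leader's first-order condition 87/2 - q_I = 0 yields q_I = 87/2.
Then q_D = (127 - 87/2)/2 = 167/4.

43.50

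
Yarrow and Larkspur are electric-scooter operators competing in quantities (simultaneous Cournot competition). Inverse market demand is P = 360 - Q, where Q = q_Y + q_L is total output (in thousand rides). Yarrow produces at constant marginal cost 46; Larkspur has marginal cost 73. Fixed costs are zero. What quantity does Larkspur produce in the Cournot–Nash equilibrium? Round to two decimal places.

Yarrow's profit: π_Y = (360 - Q)q_Y - (46q_Y). Setting ∂π_Y/∂q_Y = 0: 314 - 2q_Y - (q_L) = 0.
Larkspur's profit: π_L = (360 - Q)q_L - (73q_L). Setting ∂π_L/∂q_L = 0: 287 - 2q_L - (q_Y) = 0.
Rearranging gives the reaction functions q_Y = (314 - q_L)/2 and q_L = (287 - q_Y)/2.
Substituting one into the other gives q_Y = 341/3 and q_L = 260/3.

86.67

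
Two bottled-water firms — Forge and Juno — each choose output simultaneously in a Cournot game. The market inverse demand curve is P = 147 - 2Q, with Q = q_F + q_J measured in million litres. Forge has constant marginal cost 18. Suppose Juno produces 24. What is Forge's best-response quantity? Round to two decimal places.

With the rival's output fixed at 24, Forge's profit is π_F = (147 - 2·24 - 2q_F)q_F - (18q_F) = (99 - 2q_F)q_F - (18q_F).
∂π_F/∂q_F = 81 - 4q_F = 0, so q_F = 81/4.

20.25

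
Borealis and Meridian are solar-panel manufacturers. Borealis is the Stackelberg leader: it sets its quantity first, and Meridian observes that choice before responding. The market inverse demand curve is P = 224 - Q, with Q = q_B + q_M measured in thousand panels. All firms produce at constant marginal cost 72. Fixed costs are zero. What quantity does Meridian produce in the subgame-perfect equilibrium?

The follower Meridian best-responds to any q_B: π_M = (224 - Q)q_M - 72q_M.
Follower FOC: 152 - q_B - 2q_M = 0, so q_M(q_B) = (152 - q_B)/2.
Borealis substitutes q_M(q_B) into its own profit: π_B = q_B(224 - q_B - (152 - q_B)/2) - 72q_B = (148 - (1/2)q_B)q_B - 72q_B.
Leader FOC: 76 - q_B = 0, so q_B = 76.
Then q_M = (152 - 76)/2 = 38.

38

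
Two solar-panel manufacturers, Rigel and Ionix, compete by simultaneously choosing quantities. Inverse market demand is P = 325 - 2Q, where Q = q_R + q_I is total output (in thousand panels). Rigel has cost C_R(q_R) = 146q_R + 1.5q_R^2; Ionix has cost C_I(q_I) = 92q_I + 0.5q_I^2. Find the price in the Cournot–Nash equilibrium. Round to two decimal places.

Rigel's profit: π_R = (325 - 2Q)q_R - (146q_R + (3/2)q_R²). Setting ∂π_R/∂q_R = 0: 179 - 7q_R - 2(q_I) = 0.
Ionix's first-order condition: 233 - 5q_I - 2(q_R) = 0.
Rearranging gives the reaction functions q_R = (179 - 2q_I)/7 and q_I = (233 - 2q_R)/5.
Solving the pair: q_R = 429/31, q_I = 1273/31.
Total output Q = 1702/31, so price P = 325 - 2·(1702/31) = 215.1935.

215.19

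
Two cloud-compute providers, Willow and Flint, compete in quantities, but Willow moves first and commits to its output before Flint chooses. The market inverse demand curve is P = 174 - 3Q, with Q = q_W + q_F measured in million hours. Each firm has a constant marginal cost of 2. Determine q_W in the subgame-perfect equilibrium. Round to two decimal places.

28.67

The follower Flint best-responds to any q_W: π_F = (174 - 3Q)q_F - 2q_F.
∂π_F/∂q_F = 172 - 3q_W - 6q_F = 0 gives the reaction function q_F = (172 - 3q_W)/6.
Willow substitutes q_F(q_W) into its own profit: π_W = q_W(174 - 3q_W - (172 - 3q_W)/2) - 2q_W = (88 - (3/2)q_W)q_W - 2q_W.
Maximising: ∂π_W/∂q_W = 86 - 3q_W = 0, giving q_W = 86/3.
Then q_F = (172 - 3·(86/3))/6 = 43/3.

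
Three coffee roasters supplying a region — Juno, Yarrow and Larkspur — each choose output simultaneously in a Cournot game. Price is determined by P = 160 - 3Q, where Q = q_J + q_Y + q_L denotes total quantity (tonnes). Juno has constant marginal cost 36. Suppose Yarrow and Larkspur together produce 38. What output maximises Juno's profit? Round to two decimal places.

1.67

With rivals' combined output fixed at 38, Juno's profit is π_J = (160 - 3·38 - 3q_J)q_J - (36q_J) = (46 - 3q_J)q_J - (36q_J).
∂π_J/∂q_J = 10 - 6q_J = 0, so q_J = 5/3.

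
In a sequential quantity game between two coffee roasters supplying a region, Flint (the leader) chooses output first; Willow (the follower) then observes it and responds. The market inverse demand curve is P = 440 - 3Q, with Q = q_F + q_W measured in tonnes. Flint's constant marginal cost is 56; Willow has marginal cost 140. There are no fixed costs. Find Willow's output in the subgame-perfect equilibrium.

11

Solve by backward induction. Given q_F, the follower Willow maximises π_W = (440 - 3q_F - 3q_W)q_W - 140q_W.
Follower FOC: 300 - 3q_F - 6q_W = 0, so q_W(q_F) = (300 - 3q_F)/6.
Flint substitutes q_W(q_F) into its own profit: π_F = q_F(440 - 3q_F - (300 - 3q_F)/2) - 56q_F = (290 - (3/2)q_F)q_F - 56q_F.
Leader FOC: 234 - 3q_F = 0, so q_F = 78.
Then q_W = (300 - 3·78)/6 = 11.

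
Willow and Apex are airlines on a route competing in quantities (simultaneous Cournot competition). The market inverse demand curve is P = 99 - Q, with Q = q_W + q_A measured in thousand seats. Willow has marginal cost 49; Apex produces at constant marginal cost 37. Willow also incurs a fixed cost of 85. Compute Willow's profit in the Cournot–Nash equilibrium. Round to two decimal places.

75.44

Willow's profit: π_W = (99 - Q)q_W - (49q_W). Setting ∂π_W/∂q_W = 0: 50 - 2q_W - (q_A) = 0.
Apex's profit: π_A = (99 - Q)q_A - (37q_A). Setting ∂π_A/∂q_A = 0: 62 - 2q_A - (q_W) = 0.
So q_W = (50 - q_A)/2 and q_A = (62 - q_W)/2.
Solving the pair: q_W = 38/3, q_A = 74/3.
Price P = 99 - 112/3 = 185/3.
Willow's profit: (185/3 - 49)·(38/3) - 85 = 679/9.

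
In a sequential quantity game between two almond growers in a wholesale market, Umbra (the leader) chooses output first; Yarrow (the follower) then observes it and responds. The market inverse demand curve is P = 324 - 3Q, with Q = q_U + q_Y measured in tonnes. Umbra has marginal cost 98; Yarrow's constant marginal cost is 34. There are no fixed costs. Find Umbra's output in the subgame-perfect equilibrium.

The follower Yarrow best-responds to any q_U: π_Y = (324 - 3Q)q_Y - 34q_Y.
∂π_Y/∂q_Y = 290 - 3q_U - 6q_Y = 0 gives the reaction function q_Y = (290 - 3q_U)/6.
Umbra substitutes q_Y(q_U) into its own profit: π_U = q_U(324 - 3q_U - (290 - 3q_U)/2) - 98q_U = (179 - (3/2)q_U)q_U - 98q_U.
The leader's first-order condition 81 - 3q_U = 0 yields q_U = 27.
Then q_Y = (290 - 3·27)/6 = 209/6.

27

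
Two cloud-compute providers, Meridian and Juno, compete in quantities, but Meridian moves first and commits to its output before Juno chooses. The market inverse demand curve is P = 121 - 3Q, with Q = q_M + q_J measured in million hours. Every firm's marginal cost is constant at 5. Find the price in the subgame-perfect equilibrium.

34

The follower Juno best-responds to any q_M: π_J = (121 - 3Q)q_J - 5q_J.
∂π_J/∂q_J = 116 - 3q_M - 6q_J = 0 gives the reaction function q_J = (116 - 3q_M)/6.
Meridian substitutes q_J(q_M) into its own profit: π_M = q_M(121 - 3q_M - (116 - 3q_M)/2) - 5q_M = (63 - (3/2)q_M)q_M - 5q_M.
The leader's first-order condition 58 - 3q_M = 0 yields q_M = 58/3.
Then q_J = (116 - 3·(58/3))/6 = 29/3.
Total output Q = 29, so price P = 121 - 3·29 = 34.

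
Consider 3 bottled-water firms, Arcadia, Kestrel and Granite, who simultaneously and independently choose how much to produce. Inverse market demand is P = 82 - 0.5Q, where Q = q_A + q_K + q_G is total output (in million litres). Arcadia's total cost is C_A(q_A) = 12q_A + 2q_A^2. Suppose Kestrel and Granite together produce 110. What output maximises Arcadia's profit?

3

With rivals' combined output fixed at 110, Arcadia's profit is π_A = (82 - (1/2)·110 - (1/2)q_A)q_A - (12q_A + 2q_A²) = (27 - (1/2)q_A)q_A - (12q_A + 2q_A²).
∂π_A/∂q_A = 15 - 5q_A = 0, so q_A = 3.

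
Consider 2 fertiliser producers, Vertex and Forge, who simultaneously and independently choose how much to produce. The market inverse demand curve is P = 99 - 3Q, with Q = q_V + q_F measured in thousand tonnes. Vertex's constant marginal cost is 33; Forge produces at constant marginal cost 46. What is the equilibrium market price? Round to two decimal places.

59.33

Vertex's profit: π_V = (99 - 3Q)q_V - (33q_V). Setting ∂π_V/∂q_V = 0: 66 - 6q_V - 3(q_F) = 0.
Forge's first-order condition: 53 - 6q_F - 3(q_V) = 0.
Rearranging gives the reaction functions q_V = (66 - 3q_F)/6 and q_F = (53 - 3q_V)/6.
Substituting one into the other gives q_V = 79/9 and q_F = 40/9.
Total output Q = 119/9, so price P = 99 - 3·(119/9) = 178/3.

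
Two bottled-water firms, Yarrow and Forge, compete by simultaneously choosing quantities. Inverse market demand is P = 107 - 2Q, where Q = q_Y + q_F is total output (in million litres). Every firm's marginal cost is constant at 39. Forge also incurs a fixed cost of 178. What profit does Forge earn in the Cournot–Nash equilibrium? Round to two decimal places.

Each firm earns π_i = (107 - 2Q)q_i - 39q_i.
First-order condition (treating rivals' output as given): 68 - 4q_i - 2q_j = 0.
By symmetry each firm produces the same amount; substituting q_j = q_i yields q_i = 68/6 = 34/3.
Price P = 107 - 2·(68/3) = 185/3.
Forge's profit: (185/3 - 39)·(34/3) - 178 = 710/9.

78.89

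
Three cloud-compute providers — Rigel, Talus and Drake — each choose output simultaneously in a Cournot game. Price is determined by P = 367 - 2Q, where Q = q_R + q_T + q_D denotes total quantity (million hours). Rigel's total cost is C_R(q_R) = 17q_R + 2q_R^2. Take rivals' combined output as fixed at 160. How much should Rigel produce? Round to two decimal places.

With rivals' combined output fixed at 160, Rigel's profit is π_R = (367 - 2·160 - 2q_R)q_R - (17q_R + 2q_R²) = (47 - 2q_R)q_R - (17q_R + 2q_R²).
∂π_R/∂q_R = 30 - 8q_R = 0, so q_R = 15/4.

3.75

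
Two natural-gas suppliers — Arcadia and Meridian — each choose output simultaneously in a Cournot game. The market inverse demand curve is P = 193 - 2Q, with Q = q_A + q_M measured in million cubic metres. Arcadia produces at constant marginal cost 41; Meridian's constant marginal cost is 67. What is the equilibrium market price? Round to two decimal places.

Arcadia's profit: π_A = (193 - 2Q)q_A - (41q_A). Setting ∂π_A/∂q_A = 0: 152 - 4q_A - 2(q_M) = 0.
Meridian's first-order condition: 126 - 4q_M - 2(q_A) = 0.
Best responses: q_A = (152 - 2q_M)/4, q_M = (126 - 2q_A)/4.
Substituting one into the other gives q_A = 89/3 and q_M = 50/3.
Total output Q = 139/3, so price P = 193 - 2·(139/3) = 301/3.

100.33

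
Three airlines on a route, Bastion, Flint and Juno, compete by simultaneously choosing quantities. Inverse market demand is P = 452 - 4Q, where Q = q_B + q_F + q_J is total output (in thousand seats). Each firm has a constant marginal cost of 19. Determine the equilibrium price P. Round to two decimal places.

A representative firm's profit is π_i = q_i(452 - 4Q) - 19q_i.
Setting ∂π_i/∂q_i = 0 with rivals' quantities fixed: 433 - 8q_i - 4·Σ_{j≠i} q_j = 0.
By symmetry each firm produces the same amount; substituting Σ_{j≠i} q_j = 2q_i yields q_i = 433/16.
Total output Q = 1299/16, so price P = 452 - 4·(1299/16) = 509/4.

127.25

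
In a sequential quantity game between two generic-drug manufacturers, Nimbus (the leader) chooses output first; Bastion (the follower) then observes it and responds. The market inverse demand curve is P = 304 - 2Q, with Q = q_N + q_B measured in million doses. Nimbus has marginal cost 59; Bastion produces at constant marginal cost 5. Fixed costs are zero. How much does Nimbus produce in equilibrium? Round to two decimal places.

Solve by backward induction. Given q_N, the follower Bastion maximises π_B = (304 - 2q_N - 2q_B)q_B - 5q_B.
∂π_B/∂q_B = 299 - 2q_N - 4q_B = 0 gives the reaction function q_B = (299 - 2q_N)/4.
Nimbus substitutes q_B(q_N) into its own profit: π_N = q_N(304 - 2q_N - (299 - 2q_N)/2) - 59q_N = (309/2 - q_N)q_N - 59q_N.
Leader FOC: 191/2 - 2q_N = 0, so q_N = 191/4.
Then q_B = (299 - 2·(191/4))/4 = 407/8.

47.75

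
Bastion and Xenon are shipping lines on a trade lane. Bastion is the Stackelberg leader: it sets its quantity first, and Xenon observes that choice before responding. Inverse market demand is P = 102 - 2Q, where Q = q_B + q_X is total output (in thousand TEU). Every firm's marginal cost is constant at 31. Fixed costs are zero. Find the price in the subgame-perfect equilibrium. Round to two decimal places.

48.75

The follower Xenon best-responds to any q_B: π_X = (102 - 2Q)q_X - 31q_X.
Setting the follower's marginal profit to zero, 71 - 2q_B - 4q_X = 0, i.e. q_X = (71 - 2q_B)/4.
The leader anticipates this reaction. Substituting into P = 102 - 2Q gives P = 133/2 - q_B, so π_B = (133/2 - q_B)q_B - 31q_B.
Maximising: ∂π_B/∂q_B = 71/2 - 2q_B = 0, giving q_B = 71/4.
Then q_X = (71 - 2·(71/4))/4 = 71/8.
Total output Q = 213/8, so price P = 102 - 2·(213/8) = 195/4.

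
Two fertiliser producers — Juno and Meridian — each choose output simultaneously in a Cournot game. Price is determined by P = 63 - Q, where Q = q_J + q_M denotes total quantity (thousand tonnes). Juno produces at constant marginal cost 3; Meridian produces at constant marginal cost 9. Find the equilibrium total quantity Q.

Juno's profit: π_J = (63 - Q)q_J - (3q_J). Setting ∂π_J/∂q_J = 0: 60 - 2q_J - (q_M) = 0.
Meridian's profit: π_M = (63 - Q)q_M - (9q_M). Setting ∂π_M/∂q_M = 0: 54 - 2q_M - (q_J) = 0.
Best responses: q_J = (60 - q_M)/2, q_M = (54 - q_J)/2.
Solving the pair: q_J = 22, q_M = 16.
Total output Q = 22 + 16 = 38.

38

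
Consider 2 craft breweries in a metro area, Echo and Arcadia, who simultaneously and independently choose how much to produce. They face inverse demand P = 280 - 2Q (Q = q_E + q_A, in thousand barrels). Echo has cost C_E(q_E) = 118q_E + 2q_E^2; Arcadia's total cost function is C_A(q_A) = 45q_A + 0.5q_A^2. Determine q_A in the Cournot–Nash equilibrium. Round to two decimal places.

Echo's profit: π_E = (280 - 2Q)q_E - (118q_E + 2q_E²). Setting ∂π_E/∂q_E = 0: 162 - 8q_E - 2(q_A) = 0.
Arcadia's first-order condition: 235 - 5q_A - 2(q_E) = 0.
Rearranging gives the reaction functions q_E = (162 - 2q_A)/8 and q_A = (235 - 2q_E)/5.
Substituting one into the other gives q_E = 85/9 and q_A = 389/9.

43.22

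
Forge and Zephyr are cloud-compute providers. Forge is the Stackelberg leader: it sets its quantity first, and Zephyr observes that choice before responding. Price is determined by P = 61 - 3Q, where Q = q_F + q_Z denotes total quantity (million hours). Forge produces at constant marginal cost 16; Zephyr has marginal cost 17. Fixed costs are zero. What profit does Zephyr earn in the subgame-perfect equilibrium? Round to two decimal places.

36.75

The follower Zephyr best-responds to any q_F: π_Z = (61 - 3Q)q_Z - 17q_Z.
Setting the follower's marginal profit to zero, 44 - 3q_F - 6q_Z = 0, i.e. q_Z = (44 - 3q_F)/6.
Forge substitutes q_Z(q_F) into its own profit: π_F = q_F(61 - 3q_F - (44 - 3q_F)/2) - 16q_F = (39 - (3/2)q_F)q_F - 16q_F.
Maximising: ∂π_F/∂q_F = 23 - 3q_F = 0, giving q_F = 23/3.
Then q_Z = (44 - 3·(23/3))/6 = 7/2.
Price P = 61 - 3·(67/6) = 55/2.
Zephyr's profit: (55/2 - 17)·(7/2) = 147/4.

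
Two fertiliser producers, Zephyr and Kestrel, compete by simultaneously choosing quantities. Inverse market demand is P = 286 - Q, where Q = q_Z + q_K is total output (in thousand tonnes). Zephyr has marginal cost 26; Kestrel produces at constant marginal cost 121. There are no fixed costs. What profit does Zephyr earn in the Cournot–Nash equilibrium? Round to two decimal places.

Zephyr's profit: π_Z = (286 - Q)q_Z - (26q_Z). Setting ∂π_Z/∂q_Z = 0: 260 - 2q_Z - (q_K) = 0.
Kestrel's profit: π_K = (286 - Q)q_K - (121q_K). Setting ∂π_K/∂q_K = 0: 165 - 2q_K - (q_Z) = 0.
So q_Z = (260 - q_K)/2 and q_K = (165 - q_Z)/2.
Solving the pair: q_Z = 355/3, q_K = 70/3.
Price P = 286 - 425/3 = 433/3.
Zephyr's profit: (433/3 - 26)·(355/3) = 14002.7778.

14002.78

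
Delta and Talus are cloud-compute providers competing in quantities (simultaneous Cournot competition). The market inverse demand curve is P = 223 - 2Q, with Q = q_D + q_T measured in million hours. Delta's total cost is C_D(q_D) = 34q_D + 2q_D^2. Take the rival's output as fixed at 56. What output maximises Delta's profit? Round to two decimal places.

With the rival's output fixed at 56, Delta's profit is π_D = (223 - 2·56 - 2q_D)q_D - (34q_D + 2q_D²) = (111 - 2q_D)q_D - (34q_D + 2q_D²).
∂π_D/∂q_D = 77 - 8q_D = 0, so q_D = 77/8.

9.63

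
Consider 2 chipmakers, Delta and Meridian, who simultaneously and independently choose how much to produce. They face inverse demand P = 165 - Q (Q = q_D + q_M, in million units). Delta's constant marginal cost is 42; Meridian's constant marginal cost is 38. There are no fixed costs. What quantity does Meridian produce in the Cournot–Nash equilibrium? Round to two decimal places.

Delta's profit: π_D = (165 - Q)q_D - (42q_D). Setting ∂π_D/∂q_D = 0: 123 - 2q_D - (q_M) = 0.
Meridian's first-order condition: 127 - 2q_M - (q_D) = 0.
So q_D = (123 - q_M)/2 and q_M = (127 - q_D)/2.
Substituting one into the other gives q_D = 119/3 and q_M = 131/3.

43.67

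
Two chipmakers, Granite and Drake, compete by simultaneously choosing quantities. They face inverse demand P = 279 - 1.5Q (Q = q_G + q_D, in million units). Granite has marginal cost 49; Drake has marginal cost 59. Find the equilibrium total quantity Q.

100

Granite's profit: π_G = (279 - 1.5Q)q_G - (49q_G). Setting ∂π_G/∂q_G = 0: 230 - 3q_G - (3/2)(q_D) = 0.
Drake's first-order condition: 220 - 3q_D - (3/2)(q_G) = 0.
Best responses: q_G = (230 - (3/2)q_D)/3, q_D = (220 - (3/2)q_G)/3.
Solving the pair: q_G = 160/3, q_D = 140/3.
Total output Q = 160/3 + 140/3 = 100.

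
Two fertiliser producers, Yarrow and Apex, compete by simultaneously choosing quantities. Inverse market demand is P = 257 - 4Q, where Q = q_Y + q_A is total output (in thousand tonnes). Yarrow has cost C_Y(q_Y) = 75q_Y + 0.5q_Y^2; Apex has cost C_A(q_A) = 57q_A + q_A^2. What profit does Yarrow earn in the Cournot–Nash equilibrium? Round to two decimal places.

Yarrow's profit: π_Y = (257 - 4Q)q_Y - (75q_Y + (1/2)q_Y²). Setting ∂π_Y/∂q_Y = 0: 182 - 9q_Y - 4(q_A) = 0.
Apex's profit: π_A = (257 - 4Q)q_A - (57q_A + q_A²). Setting ∂π_A/∂q_A = 0: 200 - 10q_A - 4(q_Y) = 0.
Best responses: q_Y = (182 - 4q_A)/9, q_A = (200 - 4q_Y)/10.
Substituting one into the other gives q_Y = 510/37 and q_A = 536/37.
Price P = 257 - 4·(1046/37) = 143.9189.
Yarrow's profit: 143.9189·(510/37) - 75·(510/37) - (1/2)(510/37)² = 854.9671.

854.97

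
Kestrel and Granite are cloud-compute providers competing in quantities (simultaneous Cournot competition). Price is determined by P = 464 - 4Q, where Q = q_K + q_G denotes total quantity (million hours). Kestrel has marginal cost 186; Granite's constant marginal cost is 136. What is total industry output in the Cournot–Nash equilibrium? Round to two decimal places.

Kestrel's profit: π_K = (464 - 4Q)q_K - (186q_K). Setting ∂π_K/∂q_K = 0: 278 - 8q_K - 4(q_G) = 0.
Granite's first-order condition: 328 - 8q_G - 4(q_K) = 0.
Rearranging gives the reaction functions q_K = (278 - 4q_G)/8 and q_G = (328 - 4q_K)/8.
Substituting one into the other gives q_K = 19 and q_G = 63/2.
Total output Q = 19 + 63/2 = 101/2.

50.50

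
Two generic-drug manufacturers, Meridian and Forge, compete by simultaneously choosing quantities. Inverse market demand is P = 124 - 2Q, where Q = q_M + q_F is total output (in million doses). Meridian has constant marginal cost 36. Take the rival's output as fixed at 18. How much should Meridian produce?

With the rival's output fixed at 18, Meridian's profit is π_M = (124 - 2·18 - 2q_M)q_M - (36q_M) = (88 - 2q_M)q_M - (36q_M).
∂π_M/∂q_M = 52 - 4q_M = 0, so q_M = 13.

13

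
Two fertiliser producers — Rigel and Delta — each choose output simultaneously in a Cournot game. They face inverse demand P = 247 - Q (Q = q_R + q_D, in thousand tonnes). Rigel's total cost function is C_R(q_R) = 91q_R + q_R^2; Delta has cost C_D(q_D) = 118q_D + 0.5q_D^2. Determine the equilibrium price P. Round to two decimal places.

Rigel's profit: π_R = (247 - Q)q_R - (91q_R + q_R²). Setting ∂π_R/∂q_R = 0: 156 - 4q_R - (q_D) = 0.
Delta's profit: π_D = (247 - Q)q_D - (118q_D + (1/2)q_D²). Setting ∂π_D/∂q_D = 0: 129 - 3q_D - (q_R) = 0.
Rearranging gives the reaction functions q_R = (156 - q_D)/4 and q_D = (129 - q_R)/3.
Substituting one into the other gives q_R = 339/11 and q_D = 360/11.
Total output Q = 699/11, so price P = 247 - 699/11 = 183.4545.

183.45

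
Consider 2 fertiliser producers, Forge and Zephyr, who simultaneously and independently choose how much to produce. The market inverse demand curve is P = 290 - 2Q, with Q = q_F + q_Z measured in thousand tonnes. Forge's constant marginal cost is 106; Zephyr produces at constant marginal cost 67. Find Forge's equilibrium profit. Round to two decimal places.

Forge's profit: π_F = (290 - 2Q)q_F - (106q_F). Setting ∂π_F/∂q_F = 0: 184 - 4q_F - 2(q_Z) = 0.
Zephyr's profit: π_Z = (290 - 2Q)q_Z - (67q_Z). Setting ∂π_Z/∂q_Z = 0: 223 - 4q_Z - 2(q_F) = 0.
Best responses: q_F = (184 - 2q_Z)/4, q_Z = (223 - 2q_F)/4.
Substituting one into the other gives q_F = 145/6 and q_Z = 131/3.
Price P = 290 - 2·(407/6) = 463/3.
Forge's profit: (463/3 - 106)·(145/6) = 1168.0556.

1168.06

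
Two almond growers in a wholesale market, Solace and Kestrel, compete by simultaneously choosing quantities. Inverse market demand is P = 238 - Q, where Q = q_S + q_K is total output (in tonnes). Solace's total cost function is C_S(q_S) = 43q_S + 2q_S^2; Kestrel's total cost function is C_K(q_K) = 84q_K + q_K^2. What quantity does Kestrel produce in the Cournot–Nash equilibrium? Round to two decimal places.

31.70

Solace's profit: π_S = (238 - Q)q_S - (43q_S + 2q_S²). Setting ∂π_S/∂q_S = 0: 195 - 6q_S - (q_K) = 0.
Kestrel's profit: π_K = (238 - Q)q_K - (84q_K + q_K²). Setting ∂π_K/∂q_K = 0: 154 - 4q_K - (q_S) = 0.
Rearranging gives the reaction functions q_S = (195 - q_K)/6 and q_K = (154 - q_S)/4.
Solving the pair: q_S = 626/23, q_K = 729/23.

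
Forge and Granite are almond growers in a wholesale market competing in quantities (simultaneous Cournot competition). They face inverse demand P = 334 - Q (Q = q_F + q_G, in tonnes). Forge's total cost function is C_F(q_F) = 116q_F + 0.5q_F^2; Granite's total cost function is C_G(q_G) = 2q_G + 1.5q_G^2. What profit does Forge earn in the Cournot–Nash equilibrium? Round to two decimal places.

4397.17

Forge's profit: π_F = (334 - Q)q_F - (116q_F + (1/2)q_F²). Setting ∂π_F/∂q_F = 0: 218 - 3q_F - (q_G) = 0.
Granite's first-order condition: 332 - 5q_G - (q_F) = 0.
So q_F = (218 - q_G)/3 and q_G = (332 - q_F)/5.
Substituting one into the other gives q_F = 379/7 and q_G = 389/7.
Price P = 334 - 768/7 = 1570/7.
Forge's profit: (1570/7)·(379/7) - 116·(379/7) - (1/2)(379/7)² = 4397.1735.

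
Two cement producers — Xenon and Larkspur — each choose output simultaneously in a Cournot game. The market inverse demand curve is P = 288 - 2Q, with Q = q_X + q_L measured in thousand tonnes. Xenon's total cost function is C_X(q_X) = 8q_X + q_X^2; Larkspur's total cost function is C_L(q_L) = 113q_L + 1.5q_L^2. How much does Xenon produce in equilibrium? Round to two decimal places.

Xenon's profit: π_X = (288 - 2Q)q_X - (8q_X + q_X²). Setting ∂π_X/∂q_X = 0: 280 - 6q_X - 2(q_L) = 0.
Larkspur's profit: π_L = (288 - 2Q)q_L - (113q_L + (3/2)q_L²). Setting ∂π_L/∂q_L = 0: 175 - 7q_L - 2(q_X) = 0.
Rearranging gives the reaction functions q_X = (280 - 2q_L)/6 and q_L = (175 - 2q_X)/7.
Substituting one into the other gives q_X = 805/19 and q_L = 245/19.

42.37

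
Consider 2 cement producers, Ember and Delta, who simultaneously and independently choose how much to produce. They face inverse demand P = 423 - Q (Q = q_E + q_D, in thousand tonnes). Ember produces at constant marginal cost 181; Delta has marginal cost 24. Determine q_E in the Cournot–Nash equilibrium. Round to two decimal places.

28.33

Ember's profit: π_E = (423 - Q)q_E - (181q_E). Setting ∂π_E/∂q_E = 0: 242 - 2q_E - (q_D) = 0.
Delta's first-order condition: 399 - 2q_D - (q_E) = 0.
Rearranging gives the reaction functions q_E = (242 - q_D)/2 and q_D = (399 - q_E)/2.
Substituting one into the other gives q_E = 85/3 and q_D = 556/3.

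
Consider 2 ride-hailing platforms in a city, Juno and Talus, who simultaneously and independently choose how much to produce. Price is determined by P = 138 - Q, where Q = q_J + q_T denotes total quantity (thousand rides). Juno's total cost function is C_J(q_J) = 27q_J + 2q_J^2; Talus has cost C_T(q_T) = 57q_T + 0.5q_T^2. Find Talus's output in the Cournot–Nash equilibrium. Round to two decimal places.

22.06

Juno's profit: π_J = (138 - Q)q_J - (27q_J + 2q_J²). Setting ∂π_J/∂q_J = 0: 111 - 6q_J - (q_T) = 0.
Talus's profit: π_T = (138 - Q)q_T - (57q_T + (1/2)q_T²). Setting ∂π_T/∂q_T = 0: 81 - 3q_T - (q_J) = 0.
Rearranging gives the reaction functions q_J = (111 - q_T)/6 and q_T = (81 - q_J)/3.
Substituting one into the other gives q_J = 252/17 and q_T = 375/17.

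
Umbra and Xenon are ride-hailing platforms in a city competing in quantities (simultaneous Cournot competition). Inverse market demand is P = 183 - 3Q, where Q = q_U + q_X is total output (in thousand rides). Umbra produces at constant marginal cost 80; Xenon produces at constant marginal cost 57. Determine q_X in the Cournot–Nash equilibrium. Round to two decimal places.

16.56

Umbra's profit: π_U = (183 - 3Q)q_U - (80q_U). Setting ∂π_U/∂q_U = 0: 103 - 6q_U - 3(q_X) = 0.
Xenon's first-order condition: 126 - 6q_X - 3(q_U) = 0.
So q_U = (103 - 3q_X)/6 and q_X = (126 - 3q_U)/6.
Substituting one into the other gives q_U = 80/9 and q_X = 149/9.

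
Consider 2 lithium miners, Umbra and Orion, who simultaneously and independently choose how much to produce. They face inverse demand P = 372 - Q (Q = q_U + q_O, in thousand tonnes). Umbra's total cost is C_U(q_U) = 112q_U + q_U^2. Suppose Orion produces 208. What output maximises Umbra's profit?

With the rival's output fixed at 208, Umbra's profit is π_U = (372 - 208 - q_U)q_U - (112q_U + q_U²) = (164 - q_U)q_U - (112q_U + q_U²).
∂π_U/∂q_U = 52 - 4q_U = 0, so q_U = 13.

13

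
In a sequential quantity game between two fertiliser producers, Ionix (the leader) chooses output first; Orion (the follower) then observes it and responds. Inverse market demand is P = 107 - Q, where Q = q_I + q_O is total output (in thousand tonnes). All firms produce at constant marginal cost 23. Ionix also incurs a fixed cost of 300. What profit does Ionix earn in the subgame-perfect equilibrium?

Solve by backward induction. Given q_I, the follower Orion maximises π_O = (107 - q_I - q_O)q_O - 23q_O.
Setting the follower's marginal profit to zero, 84 - q_I - 2q_O = 0, i.e. q_O = (84 - q_I)/2.
The leader anticipates this reaction. Substituting into P = 107 - Q gives P = 65 - (1/2)q_I, so π_I = (65 - (1/2)q_I)q_I - 23q_I.
Leader FOC: 42 - q_I = 0, so q_I = 42.
Then q_O = (84 - 42)/2 = 21.
Price P = 107 - 63 = 44.
Ionix's profit: (44 - 23)·42 - 300 = 582.

582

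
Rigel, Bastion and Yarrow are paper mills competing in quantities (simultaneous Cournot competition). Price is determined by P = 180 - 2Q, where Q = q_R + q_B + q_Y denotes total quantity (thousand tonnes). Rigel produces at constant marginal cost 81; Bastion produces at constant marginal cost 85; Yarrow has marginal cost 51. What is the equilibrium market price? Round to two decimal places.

99.25

Rigel's profit: π_R = (180 - 2Q)q_R - (81q_R). Setting ∂π_R/∂q_R = 0: 99 - 4q_R - 2(q_B + q_Y) = 0.
Bastion's first-order condition: 95 - 4q_B - 2(q_R + q_Y) = 0.
Yarrow's first-order condition: 129 - 4q_Y - 2(q_R + q_B) = 0.
Summing all 3 equations gives 323 − 8Q = 0, hence Q = 323/8.
Back-substituting: q_R = (99 − 323/4)/2 = 73/8, q_B = (95 − 323/4)/2 = 57/8, q_Y = (129 − 323/4)/2 = 193/8.
Total output Q = 323/8, so price P = 180 - 2·(323/8) = 397/4.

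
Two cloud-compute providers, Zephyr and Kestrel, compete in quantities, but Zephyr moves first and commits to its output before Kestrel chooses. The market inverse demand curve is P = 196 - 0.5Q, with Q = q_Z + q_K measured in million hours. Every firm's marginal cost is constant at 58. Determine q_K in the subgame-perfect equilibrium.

69

Solve by backward induction. Given q_Z, the follower Kestrel maximises π_K = (196 - (1/2)q_Z - (1/2)q_K)q_K - 58q_K.
Setting the follower's marginal profit to zero, 138 - (1/2)q_Z - q_K = 0, i.e. q_K = (138 - (1/2)q_Z).
The leader anticipates this reaction. Substituting into P = 196 - 0.5Q gives P = 127 - (1/4)q_Z, so π_Z = (127 - (1/4)q_Z)q_Z - 58q_Z.
Maximising: ∂π_Z/∂q_Z = 69 - (1/2)q_Z = 0, giving q_Z = 138.
Then q_K = (138 - (1/2)·138) = 69.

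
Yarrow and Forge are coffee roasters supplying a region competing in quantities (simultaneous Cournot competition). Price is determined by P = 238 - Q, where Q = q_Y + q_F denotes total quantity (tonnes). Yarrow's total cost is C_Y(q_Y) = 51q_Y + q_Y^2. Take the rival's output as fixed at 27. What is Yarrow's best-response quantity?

40

With the rival's output fixed at 27, Yarrow's profit is π_Y = (238 - 27 - q_Y)q_Y - (51q_Y + q_Y²) = (211 - q_Y)q_Y - (51q_Y + q_Y²).
∂π_Y/∂q_Y = 160 - 4q_Y = 0, so q_Y = 40.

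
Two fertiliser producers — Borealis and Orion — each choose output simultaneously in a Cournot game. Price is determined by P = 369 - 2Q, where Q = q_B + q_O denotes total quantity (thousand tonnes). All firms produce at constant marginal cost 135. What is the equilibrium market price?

213

A representative firm's profit is π_i = q_i(369 - 2Q) - 135q_i.
Setting ∂π_i/∂q_i = 0 with rivals' quantities fixed: 234 - 4q_i - 2q_j = 0.
With identical firms every q_j equals q_i, so q_j = q_i and 234 = 6q_i, giving q_i = 39.
Total output Q = 78, so price P = 369 - 2·78 = 213.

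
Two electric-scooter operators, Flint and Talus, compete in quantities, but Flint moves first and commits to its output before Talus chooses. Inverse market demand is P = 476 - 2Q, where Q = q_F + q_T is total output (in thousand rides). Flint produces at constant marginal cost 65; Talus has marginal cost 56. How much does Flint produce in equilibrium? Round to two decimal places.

Solve by backward induction. Given q_F, the follower Talus maximises π_T = (476 - 2q_F - 2q_T)q_T - 56q_T.
∂π_T/∂q_T = 420 - 2q_F - 4q_T = 0 gives the reaction function q_T = (420 - 2q_F)/4.
The leader anticipates this reaction. Substituting into P = 476 - 2Q gives P = 266 - q_F, so π_F = (266 - q_F)q_F - 65q_F.
The leader's first-order condition 201 - 2q_F = 0 yields q_F = 201/2.
Then q_T = (420 - 2·(201/2))/4 = 219/4.

100.50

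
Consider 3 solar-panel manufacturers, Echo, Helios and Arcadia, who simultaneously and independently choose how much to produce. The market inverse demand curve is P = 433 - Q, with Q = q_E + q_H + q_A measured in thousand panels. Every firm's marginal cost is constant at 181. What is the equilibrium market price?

244

Each firm earns π_i = (433 - Q)q_i - 181q_i.
Setting ∂π_i/∂q_i = 0 with rivals' quantities fixed: 252 - 2q_i - Σ_{j≠i} q_j = 0.
With identical firms every q_j equals q_i, so Σ_{j≠i} q_j = 2q_i and 252 = 4q_i, giving q_i = 63.
Total output Q = 189, so price P = 433 - 189 = 244.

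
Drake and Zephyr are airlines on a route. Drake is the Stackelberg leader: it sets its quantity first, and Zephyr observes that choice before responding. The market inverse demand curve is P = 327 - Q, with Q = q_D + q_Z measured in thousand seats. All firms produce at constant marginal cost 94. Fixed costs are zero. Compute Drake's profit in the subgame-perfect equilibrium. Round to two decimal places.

Solve by backward induction. Given q_D, the follower Zephyr maximises π_Z = (327 - q_D - q_Z)q_Z - 94q_Z.
Follower FOC: 233 - q_D - 2q_Z = 0, so q_Z(q_D) = (233 - q_D)/2.
Drake substitutes q_Z(q_D) into its own profit: π_D = q_D(327 - q_D - (233 - q_D)/2) - 94q_D = (421/2 - (1/2)q_D)q_D - 94q_D.
Maximising: ∂π_D/∂q_D = 233/2 - q_D = 0, giving q_D = 233/2.
Then q_Z = (233 - 233/2)/2 = 233/4.
Price P = 327 - 699/4 = 609/4.
Drake's profit: (609/4 - 94)·(233/2) = 6786.1250.

6786.13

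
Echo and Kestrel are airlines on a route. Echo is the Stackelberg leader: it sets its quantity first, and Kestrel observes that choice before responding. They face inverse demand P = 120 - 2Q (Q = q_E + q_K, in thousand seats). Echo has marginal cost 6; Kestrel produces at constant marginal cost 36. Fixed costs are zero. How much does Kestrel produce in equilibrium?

3

Solve by backward induction. Given q_E, the follower Kestrel maximises π_K = (120 - 2q_E - 2q_K)q_K - 36q_K.
Setting the follower's marginal profit to zero, 84 - 2q_E - 4q_K = 0, i.e. q_K = (84 - 2q_E)/4.
The leader anticipates this reaction. Substituting into P = 120 - 2Q gives P = 78 - q_E, so π_E = (78 - q_E)q_E - 6q_E.
Maximising: ∂π_E/∂q_E = 72 - 2q_E = 0, giving q_E = 36.
Then q_K = (84 - 2·36)/4 = 3.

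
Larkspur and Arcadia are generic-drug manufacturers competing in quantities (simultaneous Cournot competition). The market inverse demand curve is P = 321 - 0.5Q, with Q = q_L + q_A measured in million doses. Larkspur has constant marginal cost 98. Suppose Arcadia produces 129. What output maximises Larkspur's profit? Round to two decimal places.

With the rival's output fixed at 129, Larkspur's profit is π_L = (321 - (1/2)·129 - (1/2)q_L)q_L - (98q_L) = (513/2 - (1/2)q_L)q_L - (98q_L).
∂π_L/∂q_L = 317/2 - q_L = 0, so q_L = 317/2.

158.50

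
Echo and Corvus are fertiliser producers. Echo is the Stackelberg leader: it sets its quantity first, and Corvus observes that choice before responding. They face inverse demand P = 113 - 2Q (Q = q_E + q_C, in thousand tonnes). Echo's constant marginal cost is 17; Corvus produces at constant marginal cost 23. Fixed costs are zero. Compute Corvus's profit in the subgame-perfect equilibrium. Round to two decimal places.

190.13

Solve by backward induction. Given q_E, the follower Corvus maximises π_C = (113 - 2q_E - 2q_C)q_C - 23q_C.
Follower FOC: 90 - 2q_E - 4q_C = 0, so q_C(q_E) = (90 - 2q_E)/4.
Echo substitutes q_C(q_E) into its own profit: π_E = q_E(113 - 2q_E - (90 - 2q_E)/2) - 17q_E = (68 - q_E)q_E - 17q_E.
Maximising: ∂π_E/∂q_E = 51 - 2q_E = 0, giving q_E = 51/2.
Then q_C = (90 - 2·(51/2))/4 = 39/4.
Price P = 113 - 2·(141/4) = 85/2.
Corvus's profit: (85/2 - 23)·(39/4) = 1521/8.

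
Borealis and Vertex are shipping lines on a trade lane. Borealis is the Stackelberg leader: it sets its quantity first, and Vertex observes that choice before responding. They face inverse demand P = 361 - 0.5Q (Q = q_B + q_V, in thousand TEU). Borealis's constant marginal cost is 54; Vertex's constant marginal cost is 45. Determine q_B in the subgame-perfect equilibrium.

Solve by backward induction. Given q_B, the follower Vertex maximises π_V = (361 - (1/2)q_B - (1/2)q_V)q_V - 45q_V.
Setting the follower's marginal profit to zero, 316 - (1/2)q_B - q_V = 0, i.e. q_V = (316 - (1/2)q_B).
The leader anticipates this reaction. Substituting into P = 361 - 0.5Q gives P = 203 - (1/4)q_B, so π_B = (203 - (1/4)q_B)q_B - 54q_B.
Leader FOC: 149 - (1/2)q_B = 0, so q_B = 298.
Then q_V = (316 - (1/2)·298) = 167.

298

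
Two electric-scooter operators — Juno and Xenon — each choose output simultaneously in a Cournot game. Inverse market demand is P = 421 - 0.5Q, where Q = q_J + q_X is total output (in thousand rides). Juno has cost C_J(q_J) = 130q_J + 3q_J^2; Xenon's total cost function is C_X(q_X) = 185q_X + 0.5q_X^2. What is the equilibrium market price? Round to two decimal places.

349.35

Juno's profit: π_J = (421 - 0.5Q)q_J - (130q_J + 3q_J²). Setting ∂π_J/∂q_J = 0: 291 - 7q_J - (1/2)(q_X) = 0.
Xenon's profit: π_X = (421 - 0.5Q)q_X - (185q_X + (1/2)q_X²). Setting ∂π_X/∂q_X = 0: 236 - 2q_X - (1/2)(q_J) = 0.
Best responses: q_J = (291 - (1/2)q_X)/7, q_X = (236 - (1/2)q_J)/2.
Substituting one into the other gives q_J = 1856/55 and q_X = 109.5636.
Total output Q = 143.3091, so price P = 421 - (1/2)·143.3091 = 349.3455.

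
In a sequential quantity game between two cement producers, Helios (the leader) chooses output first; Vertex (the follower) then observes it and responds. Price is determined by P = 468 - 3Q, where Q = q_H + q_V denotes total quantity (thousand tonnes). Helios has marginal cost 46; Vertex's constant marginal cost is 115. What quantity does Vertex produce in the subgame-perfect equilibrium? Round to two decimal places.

17.92

The follower Vertex best-responds to any q_H: π_V = (468 - 3Q)q_V - 115q_V.
∂π_V/∂q_V = 353 - 3q_H - 6q_V = 0 gives the reaction function q_V = (353 - 3q_H)/6.
Helios substitutes q_V(q_H) into its own profit: π_H = q_H(468 - 3q_H - (353 - 3q_H)/2) - 46q_H = (583/2 - (3/2)q_H)q_H - 46q_H.
Maximising: ∂π_H/∂q_H = 491/2 - 3q_H = 0, giving q_H = 491/6.
Then q_V = (353 - 3·(491/6))/6 = 215/12.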